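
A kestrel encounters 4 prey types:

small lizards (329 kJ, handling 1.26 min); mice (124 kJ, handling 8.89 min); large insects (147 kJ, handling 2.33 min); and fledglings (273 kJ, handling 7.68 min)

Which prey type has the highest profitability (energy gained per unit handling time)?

Profitability E/h (kJ/min): small lizards = 329/1.26 = 261, mice = 124/8.89 = 13.9, large insects = 147/2.33 = 63.1, fledglings = 273/7.68 = 35.5.
Ranked: small lizards > large insects > fledglings > mice.

small lizards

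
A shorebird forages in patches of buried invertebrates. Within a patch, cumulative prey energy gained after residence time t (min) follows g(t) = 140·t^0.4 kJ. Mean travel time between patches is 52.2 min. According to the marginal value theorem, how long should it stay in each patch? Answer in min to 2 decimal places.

34.80 min

Optimal t* satisfies g'(t*) = g(t*)/(T + t*).
g'(t) = 0.4·140·t^-0.6. Setting 0.4·140·t^-0.6 = 140·t^0.4/(52.2+t) gives 0.4(52.2+t) = t, so 0.60·t = 0.4×52.2.
t* = 0.4×52.2/0.60 = 34.8 min.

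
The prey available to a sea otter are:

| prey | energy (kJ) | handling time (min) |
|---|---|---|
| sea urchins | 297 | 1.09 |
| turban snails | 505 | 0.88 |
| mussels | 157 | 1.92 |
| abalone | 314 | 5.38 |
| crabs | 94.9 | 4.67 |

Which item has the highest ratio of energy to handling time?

turban snails

In descending order of E/h:
turban snails: 505/0.88 = 574 kJ/min
sea urchins: 297/1.09 = 272 kJ/min
mussels: 157/1.92 = 81.8 kJ/min
abalone: 314/5.38 = 58.4 kJ/min
crabs: 94.9/4.67 = 20.3 kJ/min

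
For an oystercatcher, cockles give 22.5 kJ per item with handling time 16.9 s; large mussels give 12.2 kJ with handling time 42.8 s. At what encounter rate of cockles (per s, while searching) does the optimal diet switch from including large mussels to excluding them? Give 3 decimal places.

0.016 per s

The zero-one rule: include large mussels iff E₂/h₂ > λE₁/(1+λh₁). Equality gives the switch point.
λE₁h₂ = E₂ + λE₂h₁ ⇒ λ = E₂/(E₁h₂ − E₂h₁) = 12.2/(963 − 206.2) = 0.01612 per s.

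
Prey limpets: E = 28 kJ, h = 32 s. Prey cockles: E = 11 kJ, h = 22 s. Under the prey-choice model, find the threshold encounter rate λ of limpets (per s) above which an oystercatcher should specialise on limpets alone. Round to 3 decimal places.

0.042 per s

The zero-one rule: include cockles iff E₂/h₂ > λE₁/(1+λh₁). Equality gives the switch point.
λE₁h₂ = E₂ + λE₂h₁ ⇒ λ = E₂/(E₁h₂ − E₂h₁) = 11/(616 − 352) = 0.04167 per s.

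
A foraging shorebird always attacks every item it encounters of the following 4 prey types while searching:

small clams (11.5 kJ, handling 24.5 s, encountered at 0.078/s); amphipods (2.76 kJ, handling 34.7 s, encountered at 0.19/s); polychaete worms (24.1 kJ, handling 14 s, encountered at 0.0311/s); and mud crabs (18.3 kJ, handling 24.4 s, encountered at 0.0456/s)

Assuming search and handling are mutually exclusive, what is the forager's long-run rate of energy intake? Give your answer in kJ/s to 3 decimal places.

Energy encountered per unit search time: 0.078×11.5 + 0.19×2.76 + 0.0311×24.1 + 0.0456×18.3 = 3.005 kJ/s.
Handling time per unit search time: 0.078×24.5 + 0.19×34.7 + 0.0311×14 + 0.0456×24.4 = 10.05.
Rate = 3.005/(1 + 10.05) = 0.2719 kJ/s.

0.272 kJ/s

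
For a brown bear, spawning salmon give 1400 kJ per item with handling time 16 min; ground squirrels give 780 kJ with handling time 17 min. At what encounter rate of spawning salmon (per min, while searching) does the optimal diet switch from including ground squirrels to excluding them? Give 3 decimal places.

The zero-one rule: include ground squirrels iff E₂/h₂ > λE₁/(1+λh₁). Equality gives the switch point.
λE₁h₂ = E₂ + λE₂h₁ ⇒ λ = E₂/(E₁h₂ − E₂h₁) = 780/(2.38e+04 − 1.248e+04) = 0.0689 per min.

0.069 per min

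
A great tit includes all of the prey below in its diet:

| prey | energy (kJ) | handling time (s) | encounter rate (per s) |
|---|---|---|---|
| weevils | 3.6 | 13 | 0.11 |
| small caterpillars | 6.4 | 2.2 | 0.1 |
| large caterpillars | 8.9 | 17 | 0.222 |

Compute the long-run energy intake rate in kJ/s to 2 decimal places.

0.47 kJ/s

R = (0.11×3.6 + 0.1×6.4 + 0.222×8.9) / (1 + 0.11×13 + 0.1×2.2 + 0.222×17) = 3.012/6.424 = 0.4688 kJ/s.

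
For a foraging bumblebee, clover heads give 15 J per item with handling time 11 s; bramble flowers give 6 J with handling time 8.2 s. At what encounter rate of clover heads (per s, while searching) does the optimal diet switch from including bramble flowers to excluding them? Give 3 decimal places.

0.105 per s

At the threshold, the rate on clover heads alone equals the profitability of bramble flowers: λ·15/(1 + λ·11) = 6/8.2 = 0.7317.
Rearranging, λ(15 − 0.7317×11) = 0.7317, so λ = 0.7317/6.951 = 0.1053 per s.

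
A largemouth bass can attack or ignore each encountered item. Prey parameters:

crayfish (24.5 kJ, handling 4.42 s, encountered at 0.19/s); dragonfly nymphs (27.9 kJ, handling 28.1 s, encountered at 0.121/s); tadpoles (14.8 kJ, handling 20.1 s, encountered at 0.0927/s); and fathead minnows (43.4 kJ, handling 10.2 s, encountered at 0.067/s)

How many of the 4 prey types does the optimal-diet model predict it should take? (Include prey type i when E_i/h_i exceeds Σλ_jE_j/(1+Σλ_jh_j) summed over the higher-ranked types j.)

2

Rank by E/h (kJ/s): crayfish 5.54, fathead minnows 4.25, dragonfly nymphs 0.993, tadpoles 0.736. Include each in turn until the next type's E/h falls below the running intake rate.
Rate on top 1: 2.53. fathead minnows: 4.25 > 2.53 → include.
Rate on top 2: 2.997. dragonfly nymphs: 0.993 < 2.997 → exclude; stop.
Optimal diet: crayfish, fathead minnows — 2 of 4 types.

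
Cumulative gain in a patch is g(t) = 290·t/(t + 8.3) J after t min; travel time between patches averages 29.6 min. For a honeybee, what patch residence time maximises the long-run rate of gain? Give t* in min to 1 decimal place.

Optimal t* satisfies g'(t*) = g(t*)/(T + t*).
g'(t) = 290·8.3/(t + 8.3)². Setting 290·8.3/(t+8.3)² = 290t/[(t+8.3)(29.6+t)] gives 8.3(29.6+t) = t(t+8.3), so t² = 8.3×29.6 = 245.7.
t* = √245.7 = 15.67 min.

15.7 min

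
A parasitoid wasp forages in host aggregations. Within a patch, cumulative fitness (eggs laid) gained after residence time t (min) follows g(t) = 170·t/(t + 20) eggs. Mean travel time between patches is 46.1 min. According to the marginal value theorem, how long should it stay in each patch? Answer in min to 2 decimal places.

Maximise g(t)/(T+t): set derivative to zero → g'(t)(T+t) = g(t).
g'(t) = 170·20/(t + 20)². Setting 170·20/(t+20)² = 170t/[(t+20)(46.1+t)] gives 20(46.1+t) = t(t+20), so t² = 20×46.1 = 922.
t* = √922 = 30.36 min.

30.36 min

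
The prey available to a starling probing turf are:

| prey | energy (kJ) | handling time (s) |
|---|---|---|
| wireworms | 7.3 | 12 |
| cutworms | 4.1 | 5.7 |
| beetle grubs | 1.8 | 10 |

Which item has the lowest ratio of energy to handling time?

Profitability E/h (kJ/s): wireworms = 7.3/12 = 0.608, cutworms = 4.1/5.7 = 0.719, beetle grubs = 1.8/10 = 0.18.
Ranked: cutworms > wireworms > beetle grubs.

beetle grubs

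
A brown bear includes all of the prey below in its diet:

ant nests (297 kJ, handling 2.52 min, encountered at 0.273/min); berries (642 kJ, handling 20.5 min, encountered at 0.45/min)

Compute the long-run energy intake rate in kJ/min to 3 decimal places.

R = Σλ_iE_i / (1 + Σλ_ih_i)
Numerator: 0.273×297 + 0.45×642 = 370
Denominator: 1 + 0.273×2.52 + 0.45×20.5 = 10.91
R = 370/10.91 = 33.9 kJ/min

33.903 kJ/min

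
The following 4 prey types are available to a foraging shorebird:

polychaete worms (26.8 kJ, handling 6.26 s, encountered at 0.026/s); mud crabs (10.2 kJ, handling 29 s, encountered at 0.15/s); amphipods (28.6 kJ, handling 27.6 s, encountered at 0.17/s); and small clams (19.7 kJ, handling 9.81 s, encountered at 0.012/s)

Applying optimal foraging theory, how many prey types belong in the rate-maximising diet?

Profitabilities (E/h, kJ/s): polychaete worms 4.28, small clams 2.01, amphipods 1.04, mud crabs 0.352. Add prey in this order while the next type's profitability exceeds the intake rate on those already taken.
Rate on top 1: 0.5993. small clams: 2.01 > 0.5993 → include.
Rate on top 2: 0.7288. amphipods: 1.04 > 0.7288 → include.
Rate on top 3: 0.9703. mud crabs: 0.352 < 0.9703 → exclude; stop.
Optimal diet: polychaete worms, small clams, amphipods — 3 of 4 types.

3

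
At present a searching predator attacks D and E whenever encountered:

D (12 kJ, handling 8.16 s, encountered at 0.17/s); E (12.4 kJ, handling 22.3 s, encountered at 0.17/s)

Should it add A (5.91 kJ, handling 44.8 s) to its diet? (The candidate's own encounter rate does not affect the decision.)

Current rate: (0.17×12 + 0.17×12.4)/(1 + 0.17×8.16 + 0.17×22.3) = 0.6714 kJ/s.
A: E/h = 5.91/44.8 = 0.1319 kJ/s.
0.1319 < 0.6714, so adding A would lower the average — exclude it.

No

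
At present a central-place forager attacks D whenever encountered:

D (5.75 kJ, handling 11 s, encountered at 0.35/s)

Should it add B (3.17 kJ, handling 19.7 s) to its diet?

On D alone, R = ΣλE/(1+Σλh) = 2.012/4.85 = 0.4149 kJ/s.
B: E/h = 3.17/19.7 = 0.1609 kJ/s.
0.1609 < 0.4149, so adding B would lower the average — exclude it.

No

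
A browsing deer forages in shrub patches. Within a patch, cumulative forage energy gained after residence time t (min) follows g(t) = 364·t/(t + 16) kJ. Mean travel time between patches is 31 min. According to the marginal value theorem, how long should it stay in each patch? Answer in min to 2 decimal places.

22.27 min

Maximise g(t)/(T+t): set derivative to zero → g'(t)(T+t) = g(t).
g'(t) = 364·16/(t + 16)². Setting 364·16/(t+16)² = 364t/[(t+16)(31+t)] gives 16(31+t) = t(t+16), so t² = 16×31 = 496.
t* = √496 = 22.27 min.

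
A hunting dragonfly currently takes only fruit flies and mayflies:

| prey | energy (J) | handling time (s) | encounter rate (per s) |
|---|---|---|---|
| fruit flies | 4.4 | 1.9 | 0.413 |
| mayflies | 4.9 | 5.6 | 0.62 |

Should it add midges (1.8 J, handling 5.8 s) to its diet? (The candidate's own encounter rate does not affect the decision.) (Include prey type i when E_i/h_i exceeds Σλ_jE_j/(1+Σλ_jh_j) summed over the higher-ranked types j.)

No

On fruit flies and mayflies alone, R = ΣλE/(1+Σλh) = 4.855/5.257 = 0.9236 J/s.
midges: E/h = 1.8/5.8 = 0.3103 J/s.
0.3103 < 0.9236, so adding midges would lower the average — exclude it.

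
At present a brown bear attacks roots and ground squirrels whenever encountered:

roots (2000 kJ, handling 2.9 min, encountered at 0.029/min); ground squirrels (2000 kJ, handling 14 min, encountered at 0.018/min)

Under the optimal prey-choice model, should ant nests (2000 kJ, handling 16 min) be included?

Intake rate on the current diet: R = (0.029×2000 + 0.018×2000) / (1 + 0.029×2.9 + 0.018×14) = 94/1.336 = 70.35 kJ/min.
ant nests: E/h = 2000/16 = 125 kJ/min.
Since 125 > R, including ant nests increases the long-run rate.

Yes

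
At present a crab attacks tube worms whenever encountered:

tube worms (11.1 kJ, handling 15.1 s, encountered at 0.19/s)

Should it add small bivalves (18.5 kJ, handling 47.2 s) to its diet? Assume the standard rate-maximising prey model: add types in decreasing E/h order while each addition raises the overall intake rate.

Current rate: (0.19×11.1)/(1 + 0.19×15.1) = 0.5451 kJ/s.
small bivalves: E/h = 18.5/47.2 = 0.3919 kJ/s.
0.3919 < 0.5451, so adding small bivalves would lower the average — exclude it.

No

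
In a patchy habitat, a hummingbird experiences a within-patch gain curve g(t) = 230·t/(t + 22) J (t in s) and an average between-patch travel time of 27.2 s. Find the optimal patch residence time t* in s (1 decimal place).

Optimal t* satisfies g'(t*) = g(t*)/(T + t*).
g'(t) = 230·22/(t + 22)². Setting 230·22/(t+22)² = 230t/[(t+22)(27.2+t)] gives 22(27.2+t) = t(t+22), so t² = 22×27.2 = 598.4.
t* = √598.4 = 24.46 s.

24.5 s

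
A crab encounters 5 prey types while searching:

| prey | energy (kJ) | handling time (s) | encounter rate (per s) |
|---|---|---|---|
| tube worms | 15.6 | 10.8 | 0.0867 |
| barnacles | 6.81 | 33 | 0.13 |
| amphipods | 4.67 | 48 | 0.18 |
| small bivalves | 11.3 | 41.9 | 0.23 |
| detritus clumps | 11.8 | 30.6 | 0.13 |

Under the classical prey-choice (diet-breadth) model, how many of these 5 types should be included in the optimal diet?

Profitabilities (E/h, kJ/s): tube worms 1.44, detritus clumps 0.386, small bivalves 0.27, barnacles 0.206, amphipods 0.0973. Add prey in this order while the next type's profitability exceeds the intake rate on those already taken.
Rate on top 1: 0.6985. detritus clumps: 0.386 < 0.6985 → exclude; stop.
Optimal diet: tube worms — 1 of 5 types.

1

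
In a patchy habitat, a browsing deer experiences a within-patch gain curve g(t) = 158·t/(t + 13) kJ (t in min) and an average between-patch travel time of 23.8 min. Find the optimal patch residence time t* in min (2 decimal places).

Optimal t* satisfies g'(t*) = g(t*)/(T + t*).
g'(t) = 158·13/(t + 13)². Setting 158·13/(t+13)² = 158t/[(t+13)(23.8+t)] gives 13(23.8+t) = t(t+13), so t² = 13×23.8 = 309.4.
t* = √309.4 = 17.59 min.

17.59 min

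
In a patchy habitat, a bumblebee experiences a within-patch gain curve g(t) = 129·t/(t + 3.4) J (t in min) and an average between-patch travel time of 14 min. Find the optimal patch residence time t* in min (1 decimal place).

6.9 min

Maximise g(t)/(T+t): set derivative to zero → g'(t)(T+t) = g(t).
g'(t) = 129·3.4/(t + 3.4)². Setting 129·3.4/(t+3.4)² = 129t/[(t+3.4)(14+t)] gives 3.4(14+t) = t(t+3.4), so t² = 3.4×14 = 47.6.
t* = √47.6 = 6.899 min.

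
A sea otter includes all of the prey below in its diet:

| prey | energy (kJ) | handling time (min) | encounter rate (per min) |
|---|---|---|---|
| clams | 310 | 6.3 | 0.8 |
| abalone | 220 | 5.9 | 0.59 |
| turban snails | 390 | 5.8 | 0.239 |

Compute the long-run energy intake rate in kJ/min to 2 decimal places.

43.18 kJ/min

R = (0.8×310 + 0.59×220 + 0.239×390) / (1 + 0.8×6.3 + 0.59×5.9 + 0.239×5.8) = 471/10.91 = 43.18 kJ/min.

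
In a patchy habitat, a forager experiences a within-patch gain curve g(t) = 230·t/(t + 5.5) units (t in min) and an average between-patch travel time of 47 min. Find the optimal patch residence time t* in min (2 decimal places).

By the marginal value theorem, leave when the instantaneous gain rate g'(t) equals the habitat-wide average g(t)/(T + t).
g'(t) = 230·5.5/(t + 5.5)². Setting 230·5.5/(t+5.5)² = 230t/[(t+5.5)(47+t)] gives 5.5(47+t) = t(t+5.5), so t² = 5.5×47 = 258.5.
t* = √258.5 = 16.08 min.

16.08 min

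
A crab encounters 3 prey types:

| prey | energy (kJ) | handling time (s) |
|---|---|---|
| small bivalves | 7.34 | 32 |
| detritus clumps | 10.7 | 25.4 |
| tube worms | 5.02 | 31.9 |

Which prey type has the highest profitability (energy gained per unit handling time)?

Profitability E/h (kJ/s): small bivalves = 7.34/32 = 0.229, detritus clumps = 10.7/25.4 = 0.421, tube worms = 5.02/31.9 = 0.157.
Ranked: detritus clumps > small bivalves > tube worms.

detritus clumps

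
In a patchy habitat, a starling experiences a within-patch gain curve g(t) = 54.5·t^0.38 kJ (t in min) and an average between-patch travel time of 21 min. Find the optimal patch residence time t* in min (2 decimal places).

12.87 min

By the marginal value theorem, leave when the instantaneous gain rate g'(t) equals the habitat-wide average g(t)/(T + t).
g'(t) = 0.38·54.5·t^-0.62. Setting 0.38·54.5·t^-0.62 = 54.5·t^0.38/(21+t) gives 0.38(21+t) = t, so 0.62·t = 0.38×21.
t* = 0.38×21/0.62 = 12.87 min.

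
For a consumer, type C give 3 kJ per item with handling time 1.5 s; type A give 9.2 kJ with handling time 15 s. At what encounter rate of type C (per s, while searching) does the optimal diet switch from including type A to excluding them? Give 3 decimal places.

0.295 per s

The zero-one rule: include type A iff E₂/h₂ > λE₁/(1+λh₁). Equality gives the switch point.
λE₁h₂ = E₂ + λE₂h₁ ⇒ λ = E₂/(E₁h₂ − E₂h₁) = 9.2/(45 − 13.8) = 0.2949 per s.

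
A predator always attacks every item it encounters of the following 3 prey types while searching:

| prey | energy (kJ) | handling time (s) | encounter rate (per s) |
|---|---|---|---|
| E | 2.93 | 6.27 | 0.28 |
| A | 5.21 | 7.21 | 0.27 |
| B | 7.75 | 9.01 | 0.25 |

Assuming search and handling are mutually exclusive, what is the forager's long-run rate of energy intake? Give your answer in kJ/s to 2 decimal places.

R = (0.28×2.93 + 0.27×5.21 + 0.25×7.75) / (1 + 0.28×6.27 + 0.27×7.21 + 0.25×9.01) = 4.165/6.955 = 0.5988 kJ/s.

0.60 kJ/s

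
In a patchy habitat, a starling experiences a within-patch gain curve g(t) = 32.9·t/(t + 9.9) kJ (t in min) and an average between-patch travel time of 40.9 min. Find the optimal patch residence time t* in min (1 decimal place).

20.1 min

By the marginal value theorem, leave when the instantaneous gain rate g'(t) equals the habitat-wide average g(t)/(T + t).
g'(t) = 32.9·9.9/(t + 9.9)². Setting 32.9·9.9/(t+9.9)² = 32.9t/[(t+9.9)(40.9+t)] gives 9.9(40.9+t) = t(t+9.9), so t² = 9.9×40.9 = 404.9.
t* = √404.9 = 20.12 min.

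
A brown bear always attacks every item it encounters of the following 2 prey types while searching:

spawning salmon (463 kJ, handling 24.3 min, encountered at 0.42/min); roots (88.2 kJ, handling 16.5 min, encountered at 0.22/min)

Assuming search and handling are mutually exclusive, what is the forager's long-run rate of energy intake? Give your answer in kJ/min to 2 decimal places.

R = (0.42×463 + 0.22×88.2) / (1 + 0.42×24.3 + 0.22×16.5) = 213.9/14.84 = 14.42 kJ/min.

14.42 kJ/min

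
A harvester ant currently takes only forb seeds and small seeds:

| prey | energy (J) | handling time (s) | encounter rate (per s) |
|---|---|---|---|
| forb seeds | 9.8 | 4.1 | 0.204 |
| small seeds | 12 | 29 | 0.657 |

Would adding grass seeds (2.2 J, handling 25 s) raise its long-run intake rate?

No

Current rate: (0.204×9.8 + 0.657×12)/(1 + 0.204×4.1 + 0.657×29) = 0.4731 J/s.
grass seeds: E/h = 2.2/25 = 0.088 J/s.
0.088 < 0.4731, so adding grass seeds would lower the average — exclude it.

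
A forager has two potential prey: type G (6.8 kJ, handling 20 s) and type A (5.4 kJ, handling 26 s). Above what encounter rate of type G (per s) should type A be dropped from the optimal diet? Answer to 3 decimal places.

0.078 per s

At the threshold, the rate on type G alone equals the profitability of type A: λ·6.8/(1 + λ·20) = 5.4/26 = 0.2077.
Rearranging, λ(6.8 − 0.2077×20) = 0.2077, so λ = 0.2077/2.646 = 0.07849 per s.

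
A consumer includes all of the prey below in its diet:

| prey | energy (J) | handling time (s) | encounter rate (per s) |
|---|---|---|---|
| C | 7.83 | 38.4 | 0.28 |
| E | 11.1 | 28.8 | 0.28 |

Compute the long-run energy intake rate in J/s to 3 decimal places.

0.267 J/s

R = (0.28×7.83 + 0.28×11.1) / (1 + 0.28×38.4 + 0.28×28.8) = 5.3/19.82 = 0.2675 J/s.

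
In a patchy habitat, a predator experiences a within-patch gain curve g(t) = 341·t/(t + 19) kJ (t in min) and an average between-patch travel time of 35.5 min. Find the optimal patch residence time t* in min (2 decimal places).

Optimal t* satisfies g'(t*) = g(t*)/(T + t*).
g'(t) = 341·19/(t + 19)². Setting 341·19/(t+19)² = 341t/[(t+19)(35.5+t)] gives 19(35.5+t) = t(t+19), so t² = 19×35.5 = 674.5.
t* = √674.5 = 25.97 min.

25.97 min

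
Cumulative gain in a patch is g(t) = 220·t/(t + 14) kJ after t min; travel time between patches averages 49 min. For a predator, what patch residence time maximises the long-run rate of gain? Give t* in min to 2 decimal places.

26.19 min

Maximise g(t)/(T+t): set derivative to zero → g'(t)(T+t) = g(t).
g'(t) = 220·14/(t + 14)². Setting 220·14/(t+14)² = 220t/[(t+14)(49+t)] gives 14(49+t) = t(t+14), so t² = 14×49 = 686.
t* = √686 = 26.19 min.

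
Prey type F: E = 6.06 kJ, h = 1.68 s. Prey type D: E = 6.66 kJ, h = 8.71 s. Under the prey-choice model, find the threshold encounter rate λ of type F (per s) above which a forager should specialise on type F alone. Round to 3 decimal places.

0.160 per s

The zero-one rule: include type D iff E₂/h₂ > λE₁/(1+λh₁). Equality gives the switch point.
λE₁h₂ = E₂ + λE₂h₁ ⇒ λ = E₂/(E₁h₂ − E₂h₁) = 6.66/(52.78 − 11.19) = 0.1601 per s.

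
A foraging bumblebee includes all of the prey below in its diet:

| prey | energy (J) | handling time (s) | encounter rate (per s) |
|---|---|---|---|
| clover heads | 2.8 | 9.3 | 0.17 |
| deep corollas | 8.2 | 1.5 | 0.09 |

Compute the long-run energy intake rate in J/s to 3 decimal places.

R = Σλ_iE_i / (1 + Σλ_ih_i)
Numerator: 0.17×2.8 + 0.09×8.2 = 1.214
Denominator: 1 + 0.17×9.3 + 0.09×1.5 = 2.716
R = 1.214/2.716 = 0.447 J/s

0.447 J/s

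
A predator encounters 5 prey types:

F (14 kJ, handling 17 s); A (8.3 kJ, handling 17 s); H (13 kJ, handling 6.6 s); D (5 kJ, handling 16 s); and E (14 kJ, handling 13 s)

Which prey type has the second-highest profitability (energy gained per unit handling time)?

In descending order of E/h:
H: 13/6.6 = 1.97 kJ/s
E: 14/13 = 1.08 kJ/s
F: 14/17 = 0.824 kJ/s
A: 8.3/17 = 0.488 kJ/s
D: 5/16 = 0.312 kJ/s

E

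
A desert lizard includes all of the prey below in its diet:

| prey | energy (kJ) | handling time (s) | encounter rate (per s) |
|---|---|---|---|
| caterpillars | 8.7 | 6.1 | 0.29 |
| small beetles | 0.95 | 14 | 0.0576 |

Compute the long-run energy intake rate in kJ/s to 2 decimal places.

R = Σλ_iE_i / (1 + Σλ_ih_i)
Numerator: 0.29×8.7 + 0.0576×0.95 = 2.578
Denominator: 1 + 0.29×6.1 + 0.0576×14 = 3.575
R = 2.578/3.575 = 0.721 kJ/s

0.72 kJ/s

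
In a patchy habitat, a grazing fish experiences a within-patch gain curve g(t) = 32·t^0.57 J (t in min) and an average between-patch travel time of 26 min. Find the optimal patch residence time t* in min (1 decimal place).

Optimal t* satisfies g'(t*) = g(t*)/(T + t*).
g'(t) = 0.57·32·t^-0.43. Setting 0.57·32·t^-0.43 = 32·t^0.57/(26+t) gives 0.57(26+t) = t, so 0.43·t = 0.57×26.
t* = 0.57×26/0.43 = 34.47 min.

34.5 min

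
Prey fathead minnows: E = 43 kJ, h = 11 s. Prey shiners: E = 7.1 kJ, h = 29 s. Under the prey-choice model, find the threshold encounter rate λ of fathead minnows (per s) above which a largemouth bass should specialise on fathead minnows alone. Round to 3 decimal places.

The zero-one rule: include shiners iff E₂/h₂ > λE₁/(1+λh₁). Equality gives the switch point.
λE₁h₂ = E₂ + λE₂h₁ ⇒ λ = E₂/(E₁h₂ − E₂h₁) = 7.1/(1247 − 78.1) = 0.006074 per s.

0.006 per s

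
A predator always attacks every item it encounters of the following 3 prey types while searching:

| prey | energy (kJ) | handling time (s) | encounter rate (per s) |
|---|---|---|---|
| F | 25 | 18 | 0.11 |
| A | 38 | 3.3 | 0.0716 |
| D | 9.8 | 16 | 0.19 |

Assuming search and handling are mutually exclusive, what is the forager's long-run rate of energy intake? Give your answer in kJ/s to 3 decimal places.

1.172 kJ/s

R = (0.11×25 + 0.0716×38 + 0.19×9.8) / (1 + 0.11×18 + 0.0716×3.3 + 0.19×16) = 7.333/6.256 = 1.172 kJ/s.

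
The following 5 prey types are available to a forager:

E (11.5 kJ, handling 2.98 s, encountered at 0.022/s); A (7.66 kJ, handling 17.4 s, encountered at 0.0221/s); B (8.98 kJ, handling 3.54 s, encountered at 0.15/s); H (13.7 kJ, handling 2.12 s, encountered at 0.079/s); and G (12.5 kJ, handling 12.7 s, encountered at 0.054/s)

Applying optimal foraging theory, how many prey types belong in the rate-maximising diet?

3

E/h in descending order: H 6.46, E 3.86, B 2.54, G 0.984, A 0.44 kJ/s. The optimal diet is the largest prefix of this list for which every included type satisfies E_i/h_i > R on the types above it.
Rate on top 1: 0.927. E: 3.86 > 0.927 → include.
Rate on top 2: 1.083. B: 2.54 > 1.083 → include.
Rate on top 3: 1.521. G: 0.984 < 1.521 → exclude; stop.
Optimal diet: H, E, B — 3 of 5 types.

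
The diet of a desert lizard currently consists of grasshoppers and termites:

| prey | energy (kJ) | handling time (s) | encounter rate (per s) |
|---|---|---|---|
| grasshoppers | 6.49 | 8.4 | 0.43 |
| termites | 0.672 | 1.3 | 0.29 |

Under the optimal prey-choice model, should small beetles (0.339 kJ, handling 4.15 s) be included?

No

Intake rate on the current diet: R = (0.43×6.49 + 0.29×0.672) / (1 + 0.43×8.4 + 0.29×1.3) = 2.986/4.989 = 0.5984 kJ/s.
Profitability of small beetles: 0.339/4.15 = 0.08169 kJ/s.
0.08169 < 0.5984, so adding small beetles would lower the average — exclude it.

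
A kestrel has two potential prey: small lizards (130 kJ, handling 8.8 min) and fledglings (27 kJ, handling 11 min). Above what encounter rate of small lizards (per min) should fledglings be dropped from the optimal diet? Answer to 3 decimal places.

The zero-one rule: include fledglings iff E₂/h₂ > λE₁/(1+λh₁). Equality gives the switch point.
λE₁h₂ = E₂ + λE₂h₁ ⇒ λ = E₂/(E₁h₂ − E₂h₁) = 27/(1430 − 237.6) = 0.02264 per min.

0.023 per min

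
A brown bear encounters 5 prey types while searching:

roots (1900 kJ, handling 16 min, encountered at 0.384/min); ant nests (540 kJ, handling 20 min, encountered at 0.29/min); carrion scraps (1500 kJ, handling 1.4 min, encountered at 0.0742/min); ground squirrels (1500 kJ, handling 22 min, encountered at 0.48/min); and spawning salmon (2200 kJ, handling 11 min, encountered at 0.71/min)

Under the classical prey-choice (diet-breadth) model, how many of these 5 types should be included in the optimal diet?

Profitabilities (E/h, kJ/min): carrion scraps 1.07e+03, spawning salmon 200, roots 119, ground squirrels 68.2, ant nests 27. Add prey in this order while the next type's profitability exceeds the intake rate on those already taken.
Rate on top 1: 100.8. spawning salmon: 200 > 100.8 → include.
Rate on top 2: 187.7. roots: 119 < 187.7 → exclude; stop.
Optimal diet: carrion scraps, spawning salmon — 2 of 5 types.

2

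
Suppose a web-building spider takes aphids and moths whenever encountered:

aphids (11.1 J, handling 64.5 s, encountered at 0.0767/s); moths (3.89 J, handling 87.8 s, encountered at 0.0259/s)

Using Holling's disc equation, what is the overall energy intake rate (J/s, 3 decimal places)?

0.116 J/s

R = (0.0767×11.1 + 0.0259×3.89) / (1 + 0.0767×64.5 + 0.0259×87.8) = 0.9521/8.221 = 0.1158 J/s.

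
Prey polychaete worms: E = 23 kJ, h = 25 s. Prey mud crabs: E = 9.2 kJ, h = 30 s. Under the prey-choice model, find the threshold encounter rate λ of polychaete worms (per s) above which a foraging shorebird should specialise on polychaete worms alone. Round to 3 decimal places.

0.020 per s

The zero-one rule: include mud crabs iff E₂/h₂ > λE₁/(1+λh₁). Equality gives the switch point.
λE₁h₂ = E₂ + λE₂h₁ ⇒ λ = E₂/(E₁h₂ − E₂h₁) = 9.2/(690 − 230) = 0.02 per s.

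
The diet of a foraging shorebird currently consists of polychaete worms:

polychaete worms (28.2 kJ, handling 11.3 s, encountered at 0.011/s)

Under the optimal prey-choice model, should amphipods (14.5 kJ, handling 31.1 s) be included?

Yes

On polychaete worms alone, R = ΣλE/(1+Σλh) = 0.3102/1.124 = 0.2759 kJ/s.
Profitability of amphipods: 14.5/31.1 = 0.4662 kJ/s.
0.4662 > 0.2759, so adding amphipods raises the average — include it.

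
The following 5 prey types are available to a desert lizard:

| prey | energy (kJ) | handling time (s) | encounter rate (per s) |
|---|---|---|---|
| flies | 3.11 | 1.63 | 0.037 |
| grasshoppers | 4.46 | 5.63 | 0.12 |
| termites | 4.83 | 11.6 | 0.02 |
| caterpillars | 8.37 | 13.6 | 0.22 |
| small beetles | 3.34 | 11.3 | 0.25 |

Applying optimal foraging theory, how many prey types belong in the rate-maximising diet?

Rank by E/h (kJ/s): flies 1.91, grasshoppers 0.792, caterpillars 0.615, termites 0.416, small beetles 0.296. Include each in turn until the next type's E/h falls below the running intake rate.
Rate on top 1: 0.1085. grasshoppers: 0.792 > 0.1085 → include.
Rate on top 2: 0.3746. caterpillars: 0.615 > 0.3746 → include.
Rate on top 3: 0.527. termites: 0.416 < 0.527 → exclude; stop.
Optimal diet: flies, grasshoppers, caterpillars — 3 of 5 types.

3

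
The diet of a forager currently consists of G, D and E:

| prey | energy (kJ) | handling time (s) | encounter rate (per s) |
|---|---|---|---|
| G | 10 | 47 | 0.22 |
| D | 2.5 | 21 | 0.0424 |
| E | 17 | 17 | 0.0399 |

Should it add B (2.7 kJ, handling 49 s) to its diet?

Intake rate on the current diet: R = (0.22×10 + 0.0424×2.5 + 0.0399×17) / (1 + 0.22×47 + 0.0424×21 + 0.0399×17) = 2.984/12.91 = 0.2312 kJ/s.
B: E/h = 2.7/49 = 0.0551 kJ/s.
Since 0.0551 < R, time spent handling B is better spent searching.

No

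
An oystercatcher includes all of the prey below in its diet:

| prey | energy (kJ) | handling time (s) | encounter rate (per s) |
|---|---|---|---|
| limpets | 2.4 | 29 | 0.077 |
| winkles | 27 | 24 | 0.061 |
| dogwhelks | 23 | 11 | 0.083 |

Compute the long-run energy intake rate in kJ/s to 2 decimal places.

R = (0.077×2.4 + 0.061×27 + 0.083×23) / (1 + 0.077×29 + 0.061×24 + 0.083×11) = 3.741/5.61 = 0.6668 kJ/s.

0.67 kJ/s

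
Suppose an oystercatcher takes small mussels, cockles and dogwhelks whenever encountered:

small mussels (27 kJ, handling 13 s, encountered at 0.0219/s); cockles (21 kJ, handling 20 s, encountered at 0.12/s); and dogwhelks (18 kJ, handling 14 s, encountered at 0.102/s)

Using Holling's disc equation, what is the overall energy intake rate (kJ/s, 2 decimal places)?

Energy encountered per unit search time: 0.0219×27 + 0.12×21 + 0.102×18 = 4.947 kJ/s.
Handling time per unit search time: 0.0219×13 + 0.12×20 + 0.102×14 = 4.113.
Rate = 4.947/(1 + 4.113) = 0.9676 kJ/s.

0.97 kJ/s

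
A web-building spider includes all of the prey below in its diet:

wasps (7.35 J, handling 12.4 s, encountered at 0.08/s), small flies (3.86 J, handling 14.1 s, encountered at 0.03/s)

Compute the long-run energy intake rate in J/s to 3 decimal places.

0.291 J/s

R = (0.08×7.35 + 0.03×3.86) / (1 + 0.08×12.4 + 0.03×14.1) = 0.7038/2.415 = 0.2914 J/s.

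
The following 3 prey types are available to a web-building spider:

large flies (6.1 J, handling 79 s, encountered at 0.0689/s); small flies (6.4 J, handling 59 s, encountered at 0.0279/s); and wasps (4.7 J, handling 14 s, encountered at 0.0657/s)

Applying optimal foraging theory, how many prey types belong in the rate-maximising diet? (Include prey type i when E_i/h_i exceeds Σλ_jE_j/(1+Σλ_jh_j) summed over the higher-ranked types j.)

Rank by E/h (J/s): wasps 0.336, small flies 0.108, large flies 0.0772. Include each in turn until the next type's E/h falls below the running intake rate.
Rate on top 1: 0.1608. small flies: 0.108 < 0.1608 → exclude; stop.
Optimal diet: wasps — 1 of 3 types.

1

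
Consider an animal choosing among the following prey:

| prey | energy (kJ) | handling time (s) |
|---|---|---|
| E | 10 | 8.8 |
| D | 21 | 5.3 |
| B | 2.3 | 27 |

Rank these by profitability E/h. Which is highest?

Profitability E/h (kJ/s): E = 10/8.8 = 1.14, D = 21/5.3 = 3.96, B = 2.3/27 = 0.0852.
Ranked: D > E > B.

D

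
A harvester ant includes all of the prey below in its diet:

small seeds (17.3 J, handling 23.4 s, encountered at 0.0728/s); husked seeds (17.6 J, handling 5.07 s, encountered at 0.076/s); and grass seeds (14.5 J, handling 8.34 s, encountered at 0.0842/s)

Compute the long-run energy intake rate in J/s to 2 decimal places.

Energy encountered per unit search time: 0.0728×17.3 + 0.076×17.6 + 0.0842×14.5 = 3.818 J/s.
Handling time per unit search time: 0.0728×23.4 + 0.076×5.07 + 0.0842×8.34 = 2.791.
Rate = 3.818/(1 + 2.791) = 1.007 J/s.

1.01 J/s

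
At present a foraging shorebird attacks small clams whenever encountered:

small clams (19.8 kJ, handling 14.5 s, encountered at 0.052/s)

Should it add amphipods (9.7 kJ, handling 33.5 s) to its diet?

No

On small clams alone, R = ΣλE/(1+Σλh) = 1.03/1.754 = 0.587 kJ/s.
amphipods: E/h = 9.7/33.5 = 0.2896 kJ/s.
0.2896 < 0.587, so adding amphipods would lower the average — exclude it.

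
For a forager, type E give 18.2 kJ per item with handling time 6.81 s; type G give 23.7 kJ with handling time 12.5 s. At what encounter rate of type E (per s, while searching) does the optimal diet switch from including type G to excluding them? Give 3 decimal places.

0.359 per s

The zero-one rule: include type G iff E₂/h₂ > λE₁/(1+λh₁). Equality gives the switch point.
λE₁h₂ = E₂ + λE₂h₁ ⇒ λ = E₂/(E₁h₂ − E₂h₁) = 23.7/(227.5 − 161.4) = 0.3585 per s.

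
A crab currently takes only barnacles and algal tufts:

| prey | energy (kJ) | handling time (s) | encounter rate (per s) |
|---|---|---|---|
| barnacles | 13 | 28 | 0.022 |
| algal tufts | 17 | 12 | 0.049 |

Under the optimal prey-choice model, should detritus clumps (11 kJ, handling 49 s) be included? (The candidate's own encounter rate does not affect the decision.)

Current rate: (0.022×13 + 0.049×17)/(1 + 0.022×28 + 0.049×12) = 0.5077 kJ/s.
detritus clumps: E/h = 11/49 = 0.2245 kJ/s.
0.2245 < 0.5077, so adding detritus clumps would lower the average — exclude it.

No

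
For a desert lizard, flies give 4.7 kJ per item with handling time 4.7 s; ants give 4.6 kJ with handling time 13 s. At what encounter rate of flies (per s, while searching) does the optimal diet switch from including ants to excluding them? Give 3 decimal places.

At the threshold, the rate on flies alone equals the profitability of ants: λ·4.7/(1 + λ·4.7) = 4.6/13 = 0.3538.
Rearranging, λ(4.7 − 0.3538×4.7) = 0.3538, so λ = 0.3538/3.037 = 0.1165 per s.

0.117 per s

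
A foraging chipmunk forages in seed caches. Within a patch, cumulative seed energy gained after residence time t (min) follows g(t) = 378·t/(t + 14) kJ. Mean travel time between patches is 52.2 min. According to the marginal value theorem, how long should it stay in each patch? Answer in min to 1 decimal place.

27.0 min

Maximise g(t)/(T+t): set derivative to zero → g'(t)(T+t) = g(t).
g'(t) = 378·14/(t + 14)². Setting 378·14/(t+14)² = 378t/[(t+14)(52.2+t)] gives 14(52.2+t) = t(t+14), so t² = 14×52.2 = 730.8.
t* = √730.8 = 27.03 min.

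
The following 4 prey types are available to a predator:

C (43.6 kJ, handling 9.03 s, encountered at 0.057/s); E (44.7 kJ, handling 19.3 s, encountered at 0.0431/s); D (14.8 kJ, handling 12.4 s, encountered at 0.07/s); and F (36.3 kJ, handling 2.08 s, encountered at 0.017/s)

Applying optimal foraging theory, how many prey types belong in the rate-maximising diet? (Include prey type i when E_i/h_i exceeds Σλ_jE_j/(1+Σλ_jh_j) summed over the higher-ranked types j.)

3

Profitabilities (E/h, kJ/s): F 17.5, C 4.83, E 2.32, D 1.19. Add prey in this order while the next type's profitability exceeds the intake rate on those already taken.
Rate on top 1: 0.596. C: 4.83 > 0.596 → include.
Rate on top 2: 2.001. E: 2.32 > 2.001 → include.
Rate on top 3: 2.111. D: 1.19 < 2.111 → exclude; stop.
Optimal diet: F, C, E — 3 of 4 types.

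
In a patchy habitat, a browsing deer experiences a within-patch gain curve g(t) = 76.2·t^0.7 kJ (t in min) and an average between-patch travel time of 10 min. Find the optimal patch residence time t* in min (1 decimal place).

23.3 min

Optimal t* satisfies g'(t*) = g(t*)/(T + t*).
g'(t) = 0.7·76.2·t^-0.3. Setting 0.7·76.2·t^-0.3 = 76.2·t^0.7/(10+t) gives 0.7(10+t) = t, so 0.30·t = 0.7×10.
t* = 0.7×10/0.30 = 23.33 min.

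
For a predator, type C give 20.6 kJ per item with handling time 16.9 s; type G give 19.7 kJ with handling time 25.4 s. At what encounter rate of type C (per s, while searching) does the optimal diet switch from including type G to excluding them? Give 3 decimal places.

0.104 per s

The zero-one rule: include type G iff E₂/h₂ > λE₁/(1+λh₁). Equality gives the switch point.
λE₁h₂ = E₂ + λE₂h₁ ⇒ λ = E₂/(E₁h₂ − E₂h₁) = 19.7/(523.2 − 332.9) = 0.1035 per s.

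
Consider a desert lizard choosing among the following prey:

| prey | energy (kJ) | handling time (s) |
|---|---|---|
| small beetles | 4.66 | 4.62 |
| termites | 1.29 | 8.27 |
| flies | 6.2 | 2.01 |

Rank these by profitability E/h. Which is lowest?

Profitability E/h (kJ/s): small beetles = 4.66/4.62 = 1.01, termites = 1.29/8.27 = 0.156, flies = 6.2/2.01 = 3.08.
Ranked: flies > small beetles > termites.

termites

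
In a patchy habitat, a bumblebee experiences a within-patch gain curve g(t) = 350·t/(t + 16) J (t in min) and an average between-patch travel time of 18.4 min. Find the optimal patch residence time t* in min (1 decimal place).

17.2 min

By the marginal value theorem, leave when the instantaneous gain rate g'(t) equals the habitat-wide average g(t)/(T + t).
g'(t) = 350·16/(t + 16)². Setting 350·16/(t+16)² = 350t/[(t+16)(18.4+t)] gives 16(18.4+t) = t(t+16), so t² = 16×18.4 = 294.4.
t* = √294.4 = 17.16 min.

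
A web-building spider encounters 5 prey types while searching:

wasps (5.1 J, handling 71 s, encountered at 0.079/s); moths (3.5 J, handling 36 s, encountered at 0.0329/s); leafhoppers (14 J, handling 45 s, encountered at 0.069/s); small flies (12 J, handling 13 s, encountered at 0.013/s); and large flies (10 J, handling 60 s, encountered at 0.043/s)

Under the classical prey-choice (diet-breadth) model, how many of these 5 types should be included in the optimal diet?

Rank by E/h (J/s): small flies 0.923, leafhoppers 0.311, large flies 0.167, moths 0.0972, wasps 0.0718. Include each in turn until the next type's E/h falls below the running intake rate.
Rate on top 1: 0.1334. leafhoppers: 0.311 > 0.1334 → include.
Rate on top 2: 0.2625. large flies: 0.167 < 0.2625 → exclude; stop.
Optimal diet: small flies, leafhoppers — 2 of 5 types.

2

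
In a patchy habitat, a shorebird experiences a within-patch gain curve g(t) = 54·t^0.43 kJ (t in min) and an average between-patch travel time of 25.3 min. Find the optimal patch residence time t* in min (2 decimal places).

19.09 min

By the marginal value theorem, leave when the instantaneous gain rate g'(t) equals the habitat-wide average g(t)/(T + t).
g'(t) = 0.43·54·t^-0.57. Setting 0.43·54·t^-0.57 = 54·t^0.43/(25.3+t) gives 0.43(25.3+t) = t, so 0.57·t = 0.43×25.3.
t* = 0.43×25.3/0.57 = 19.09 min.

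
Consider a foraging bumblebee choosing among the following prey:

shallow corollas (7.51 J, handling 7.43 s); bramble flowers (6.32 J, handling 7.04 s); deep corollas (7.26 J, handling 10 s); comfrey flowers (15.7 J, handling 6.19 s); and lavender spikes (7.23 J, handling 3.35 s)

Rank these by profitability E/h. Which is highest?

comfrey flowers

Profitability E/h (J/s): shallow corollas = 7.51/7.43 = 1.01, bramble flowers = 6.32/7.04 = 0.898, deep corollas = 7.26/10 = 0.726, comfrey flowers = 15.7/6.19 = 2.54, lavender spikes = 7.23/3.35 = 2.16.
Ranked: comfrey flowers > lavender spikes > shallow corollas > bramble flowers > deep corollas.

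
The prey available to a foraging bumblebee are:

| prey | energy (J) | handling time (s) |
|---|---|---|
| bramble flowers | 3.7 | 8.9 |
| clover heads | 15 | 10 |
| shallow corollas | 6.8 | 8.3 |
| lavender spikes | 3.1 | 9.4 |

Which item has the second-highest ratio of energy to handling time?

shallow corollas

In descending order of E/h:
clover heads: 15/10 = 1.5 J/s
shallow corollas: 6.8/8.3 = 0.819 J/s
bramble flowers: 3.7/8.9 = 0.416 J/s
lavender spikes: 3.1/9.4 = 0.33 J/s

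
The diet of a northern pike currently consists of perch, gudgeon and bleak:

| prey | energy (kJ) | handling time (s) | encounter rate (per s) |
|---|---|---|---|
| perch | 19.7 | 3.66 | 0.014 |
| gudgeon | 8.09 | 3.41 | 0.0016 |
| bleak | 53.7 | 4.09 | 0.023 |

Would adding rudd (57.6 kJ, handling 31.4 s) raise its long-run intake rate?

Current rate: (0.014×19.7 + 0.0016×8.09 + 0.023×53.7)/(1 + 0.014×3.66 + 0.0016×3.41 + 0.023×4.09) = 1.324 kJ/s.
rudd: E/h = 57.6/31.4 = 1.834 kJ/s.
Since 1.834 > R, including rudd increases the long-run rate.

Yes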